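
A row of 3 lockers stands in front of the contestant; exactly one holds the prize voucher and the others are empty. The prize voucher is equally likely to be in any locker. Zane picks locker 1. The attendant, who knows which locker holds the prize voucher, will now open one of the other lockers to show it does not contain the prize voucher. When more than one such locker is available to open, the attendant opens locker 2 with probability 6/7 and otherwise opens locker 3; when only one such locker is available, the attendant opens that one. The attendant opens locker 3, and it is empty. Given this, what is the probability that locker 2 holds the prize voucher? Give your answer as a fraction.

Apply Bayes' rule, conditioning on where the prize voucher actually is.
If it is in locker 1 (prior 1/3): locker 2 is available but not opened, probability 1/7; weight (1/3)·(1/7) = 1/21.
If it is in locker 2 (prior 1/3): only locker 3 is available, probability 1; weight (1/3)·1 = 1/3.
If it is in locker 3 (prior 1/3): the attendant opened locker 3, so this case is ruled out; weight (1/3)·0 = 0.
The weights sum to 8/21.
So P(the prize voucher in locker 2 | the attendant opened locker 3) = (1/3) / (8/21) = 7/8.

7/8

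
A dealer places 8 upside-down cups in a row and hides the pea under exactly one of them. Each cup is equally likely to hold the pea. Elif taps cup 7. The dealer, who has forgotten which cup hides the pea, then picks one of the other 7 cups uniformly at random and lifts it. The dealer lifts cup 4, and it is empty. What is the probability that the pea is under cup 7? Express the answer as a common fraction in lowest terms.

1/7

Apply Bayes' rule, conditioning on where the pea actually is.
If it is under any of cups 1, 2, 3, 5, 6, 7, and 8 (prior 1/8 each): the dealer picks cup 4 with probability 1/7 regardless, and it is not the prize; weight (1/8)·(1/7) = 1/56 each.
If it is under cup 4 (prior 1/8): the dealer opened cup 4, so this case is ruled out; weight (1/8)·0 = 0.
The weights sum to 1/8.
So P(the pea under cup 7 | the dealer opened cup 4) = (1/56) / (1/8) = 1/7.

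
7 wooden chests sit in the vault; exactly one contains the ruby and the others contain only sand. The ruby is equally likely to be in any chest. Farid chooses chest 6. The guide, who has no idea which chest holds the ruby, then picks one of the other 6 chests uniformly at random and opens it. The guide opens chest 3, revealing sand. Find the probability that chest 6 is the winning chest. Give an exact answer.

1/6

Apply Bayes' rule, conditioning on where the ruby actually is.
If it is in any of chests 1, 2, 4, 5, 6, and 7 (prior 1/7 each): the guide picks chest 3 with probability 1/6 regardless, and it is not the prize; weight (1/7)·(1/6) = 1/42 each.
If it is in chest 3 (prior 1/7): the guide opened chest 3, so this case is ruled out; weight (1/7)·0 = 0.
The weights sum to 1/7.
So P(the ruby in chest 6 | the guide opened chest 3) = (1/42) / (1/7) = 1/6.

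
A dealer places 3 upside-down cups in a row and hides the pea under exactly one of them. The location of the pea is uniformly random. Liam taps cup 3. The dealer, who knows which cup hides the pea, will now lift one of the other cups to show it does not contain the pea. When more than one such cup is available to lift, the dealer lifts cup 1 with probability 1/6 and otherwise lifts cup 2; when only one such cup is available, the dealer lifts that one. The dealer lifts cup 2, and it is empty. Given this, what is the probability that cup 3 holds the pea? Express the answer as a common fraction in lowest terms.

Consider each possible location of the pea in turn.
If it is under cup 1 (prior 1/3): only cup 2 is available, probability 1; weight (1/3)·1 = 1/3.
If it is under cup 2 (prior 1/3): the dealer opened cup 2, so this case is ruled out; weight (1/3)·0 = 0.
If it is under cup 3 (prior 1/3): cup 1 is available but not opened, probability 5/6; weight (1/3)·(5/6) = 5/18.
The weights sum to 11/18.
So P(the pea under cup 3 | the dealer opened cup 2) = (5/18) / (11/18) = 5/11.

5/11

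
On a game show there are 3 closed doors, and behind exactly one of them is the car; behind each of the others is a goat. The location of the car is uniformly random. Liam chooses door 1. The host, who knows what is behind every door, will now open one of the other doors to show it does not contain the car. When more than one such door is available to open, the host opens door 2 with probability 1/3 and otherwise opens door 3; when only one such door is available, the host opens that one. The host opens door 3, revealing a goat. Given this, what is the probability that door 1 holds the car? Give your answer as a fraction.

Consider each possible location of the car in turn.
If it is behind door 1 (prior 1/3): door 2 is available but not opened, probability 2/3; weight (1/3)·(2/3) = 2/9.
If it is behind door 2 (prior 1/3): only door 3 is available, probability 1; weight (1/3)·1 = 1/3.
If it is behind door 3 (prior 1/3): the host opened door 3, so this case is ruled out; weight (1/3)·0 = 0.
The weights sum to 5/9.
So P(the car behind door 1 | the host opened door 3) = (2/9) / (5/9) = 2/5.

2/5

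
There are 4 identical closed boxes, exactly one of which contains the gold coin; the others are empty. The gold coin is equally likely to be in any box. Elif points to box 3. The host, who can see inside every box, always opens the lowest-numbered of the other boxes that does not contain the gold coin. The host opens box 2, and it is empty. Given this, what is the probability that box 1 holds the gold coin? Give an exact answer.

1

Apply Bayes' rule, conditioning on where the gold coin actually is.
If it is in box 1 (prior 1/4): box 2 is the lowest-numbered option available, probability 1; weight (1/4)·1 = 1/4.
If it is in box 2 (prior 1/4): the host opened box 2, so this case is ruled out; weight (1/4)·0 = 0.
If it is in either of boxes 3 and 4 (prior 1/4 each): the host would have opened box 1 instead, probability 0; weight (1/4)·0 = 0 each.
The weights sum to 1/4.
So P(the gold coin in box 1 | the host opened box 2) = (1/4) / (1/4) = 1.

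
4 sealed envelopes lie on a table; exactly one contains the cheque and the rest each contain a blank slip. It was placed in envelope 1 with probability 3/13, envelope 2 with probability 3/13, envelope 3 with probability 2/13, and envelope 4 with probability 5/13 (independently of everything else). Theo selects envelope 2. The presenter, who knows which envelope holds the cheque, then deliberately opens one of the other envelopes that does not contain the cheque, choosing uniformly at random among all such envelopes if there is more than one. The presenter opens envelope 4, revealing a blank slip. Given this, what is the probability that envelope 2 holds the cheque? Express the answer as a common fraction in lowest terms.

2/7

Condition on the true location of the cheque.
If it is in envelope 1 (prior 3/13): the presenter has 2 equally likely choices, so probability 1/2; weight (3/13)·(1/2) = 3/26.
If it is in envelope 2 (prior 3/13): the presenter has 3 equally likely choices, so probability 1/3; weight (3/13)·(1/3) = 1/13.
If it is in envelope 3 (prior 2/13): the presenter has 2 equally likely choices, so probability 1/2; weight (2/13)·(1/2) = 1/13.
If it is in envelope 4 (prior 5/13): the presenter opened envelope 4, so this case is ruled out; weight (5/13)·0 = 0.
The weights sum to 7/26.
So P(the cheque in envelope 2 | the presenter opened envelope 4) = (1/13) / (7/26) = 2/7.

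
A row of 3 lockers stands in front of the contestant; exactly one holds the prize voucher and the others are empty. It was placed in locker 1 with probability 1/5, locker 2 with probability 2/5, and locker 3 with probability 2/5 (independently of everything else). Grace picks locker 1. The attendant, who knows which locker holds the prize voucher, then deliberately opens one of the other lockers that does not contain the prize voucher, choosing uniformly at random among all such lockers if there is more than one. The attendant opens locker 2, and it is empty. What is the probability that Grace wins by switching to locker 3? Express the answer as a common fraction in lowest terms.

4/5

Consider each possible location of the prize voucher in turn.
If it is in locker 1 (prior 1/5): the attendant has 2 equally likely choices, so probability 1/2; weight (1/5)·(1/2) = 1/10.
If it is in locker 2 (prior 2/5): the attendant opened locker 2, so this case is ruled out; weight (2/5)·0 = 0.
If it is in locker 3 (prior 2/5): the attendant has no choice, probability 1; weight (2/5)·1 = 2/5.
The weights sum to 1/2.
So P(the prize voucher in locker 3 | the attendant opened locker 2) = (2/5) / (1/2) = 4/5.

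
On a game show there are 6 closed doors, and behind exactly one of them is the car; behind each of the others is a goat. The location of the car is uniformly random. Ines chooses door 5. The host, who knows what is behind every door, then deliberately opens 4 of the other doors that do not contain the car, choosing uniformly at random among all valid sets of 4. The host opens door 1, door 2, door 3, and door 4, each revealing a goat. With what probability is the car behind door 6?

5/6

Apply Bayes' rule, conditioning on where the car actually is.
If it is behind any of doors 1, 2, 3, and 4 (prior 1/6 each): that door was opened and seen not to hold the prize — ruled out; weight (1/6)·0 = 0 each.
If it is behind door 5 (prior 1/6): the host has 5 equally likely choices, so probability 1/5; weight (1/6)·(1/5) = 1/30.
If it is behind door 6 (prior 1/6): the host has no choice, probability 1; weight (1/6)·1 = 1/6.
The weights sum to 1/5.
So P(the car behind door 6 | the host opened door 1, door 2, door 3, and door 4) = (1/6) / (1/5) = 5/6.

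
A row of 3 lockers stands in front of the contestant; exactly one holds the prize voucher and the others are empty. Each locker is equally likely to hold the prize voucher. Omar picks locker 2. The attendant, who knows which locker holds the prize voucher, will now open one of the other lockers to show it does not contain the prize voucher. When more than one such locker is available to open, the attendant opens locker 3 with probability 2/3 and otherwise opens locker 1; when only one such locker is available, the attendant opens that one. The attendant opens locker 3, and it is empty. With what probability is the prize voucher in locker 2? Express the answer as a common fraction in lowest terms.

2/5

Apply Bayes' rule, conditioning on where the prize voucher actually is.
If it is in locker 1 (prior 1/3): only locker 3 is available, probability 1; weight (1/3)·1 = 1/3.
If it is in locker 2 (prior 1/3): locker 3 is available, opened with probability 2/3; weight (1/3)·(2/3) = 2/9.
If it is in locker 3 (prior 1/3): the attendant opened locker 3, so this case is ruled out; weight (1/3)·0 = 0.
The weights sum to 5/9.
So P(the prize voucher in locker 2 | the attendant opened locker 3) = (2/9) / (5/9) = 2/5.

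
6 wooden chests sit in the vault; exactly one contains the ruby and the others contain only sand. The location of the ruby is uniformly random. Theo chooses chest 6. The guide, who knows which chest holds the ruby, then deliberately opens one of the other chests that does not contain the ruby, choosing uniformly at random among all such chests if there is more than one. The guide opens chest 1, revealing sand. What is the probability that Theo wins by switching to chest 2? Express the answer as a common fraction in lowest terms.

Condition on the true location of the ruby.
If it is in chest 1 (prior 1/6): the guide opened chest 1, so this case is ruled out; weight (1/6)·0 = 0.
If it is in any of chests 2, 3, 4, and 5 (prior 1/6 each): the guide has 4 equally likely choices, so probability 1/4; weight (1/6)·(1/4) = 1/24 each.
If it is in chest 6 (prior 1/6): the guide has 5 equally likely choices, so probability 1/5; weight (1/6)·(1/5) = 1/30.
The weights sum to 1/5.
So P(the ruby in chest 2 | the guide opened chest 1) = (1/24) / (1/5) = 5/24.

5/24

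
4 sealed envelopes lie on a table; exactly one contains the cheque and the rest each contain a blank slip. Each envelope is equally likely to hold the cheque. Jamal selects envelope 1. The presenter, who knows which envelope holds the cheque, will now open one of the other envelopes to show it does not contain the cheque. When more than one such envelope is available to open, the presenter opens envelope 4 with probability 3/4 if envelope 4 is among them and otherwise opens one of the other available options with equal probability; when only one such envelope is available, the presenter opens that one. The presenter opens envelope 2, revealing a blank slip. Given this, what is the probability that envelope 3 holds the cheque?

2/7

Condition on the true location of the cheque.
If it is in envelope 1 (prior 1/4): envelope 4 is available but not opened; envelope 2 gets probability (1 − 3/4)/2 = 1/8; weight (1/4)·(1/8) = 1/32.
If it is in envelope 2 (prior 1/4): the presenter opened envelope 2, so this case is ruled out; weight (1/4)·0 = 0.
If it is in envelope 3 (prior 1/4): envelope 4 is available but not opened, probability 1/4; weight (1/4)·(1/4) = 1/16.
If it is in envelope 4 (prior 1/4): envelope 4 holds the prize so is unavailable; the presenter chooses uniformly among the 2 others, probability 1/2; weight (1/4)·(1/2) = 1/8.
The weights sum to 7/32.
So P(the cheque in envelope 3 | the presenter opened envelope 2) = (1/16) / (7/32) = 2/7.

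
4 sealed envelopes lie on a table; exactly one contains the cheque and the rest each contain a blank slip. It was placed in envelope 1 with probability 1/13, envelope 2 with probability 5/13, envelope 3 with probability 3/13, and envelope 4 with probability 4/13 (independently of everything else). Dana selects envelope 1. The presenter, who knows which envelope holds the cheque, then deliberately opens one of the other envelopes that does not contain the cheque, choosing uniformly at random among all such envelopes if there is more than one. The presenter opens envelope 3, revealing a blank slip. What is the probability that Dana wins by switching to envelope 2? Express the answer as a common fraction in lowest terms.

Apply Bayes' rule, conditioning on where the cheque actually is.
If it is in envelope 1 (prior 1/13): the presenter has 3 equally likely choices, so probability 1/3; weight (1/13)·(1/3) = 1/39.
If it is in envelope 2 (prior 5/13): the presenter has 2 equally likely choices, so probability 1/2; weight (5/13)·(1/2) = 5/26.
If it is in envelope 3 (prior 3/13): the presenter opened envelope 3, so this case is ruled out; weight (3/13)·0 = 0.
If it is in envelope 4 (prior 4/13): the presenter has 2 equally likely choices, so probability 1/2; weight (4/13)·(1/2) = 2/13.
The weights sum to 29/78.
So P(the cheque in envelope 2 | the presenter opened envelope 3) = (5/26) / (29/78) = 15/29.

15/29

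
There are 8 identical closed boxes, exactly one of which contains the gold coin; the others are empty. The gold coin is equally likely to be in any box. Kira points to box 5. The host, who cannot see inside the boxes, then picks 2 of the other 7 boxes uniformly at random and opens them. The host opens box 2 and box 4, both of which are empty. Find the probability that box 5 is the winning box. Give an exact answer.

1/6

Because the host chose which boxes to open without knowing where the gold coin is, the choice is independent of the prize location. Learning that none of the 2 opened boxes holds the gold coin simply rules out those 2 locations and leaves the remaining 6 boxes still equally likely by symmetry.
So P(the gold coin in box 5) = 1/6.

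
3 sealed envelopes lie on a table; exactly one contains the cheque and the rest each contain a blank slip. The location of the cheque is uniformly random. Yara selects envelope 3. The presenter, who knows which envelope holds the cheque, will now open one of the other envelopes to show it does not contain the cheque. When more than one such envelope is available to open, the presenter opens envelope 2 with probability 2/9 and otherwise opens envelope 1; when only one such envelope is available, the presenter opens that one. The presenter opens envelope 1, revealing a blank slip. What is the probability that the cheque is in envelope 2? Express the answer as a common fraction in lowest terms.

Consider each possible location of the cheque in turn.
If it is in envelope 1 (prior 1/3): the presenter opened envelope 1, so this case is ruled out; weight (1/3)·0 = 0.
If it is in envelope 2 (prior 1/3): only envelope 1 is available, probability 1; weight (1/3)·1 = 1/3.
If it is in envelope 3 (prior 1/3): envelope 2 is available but not opened, probability 7/9; weight (1/3)·(7/9) = 7/27.
The weights sum to 16/27.
So P(the cheque in envelope 2 | the presenter opened envelope 1) = (1/3) / (16/27) = 9/16.

9/16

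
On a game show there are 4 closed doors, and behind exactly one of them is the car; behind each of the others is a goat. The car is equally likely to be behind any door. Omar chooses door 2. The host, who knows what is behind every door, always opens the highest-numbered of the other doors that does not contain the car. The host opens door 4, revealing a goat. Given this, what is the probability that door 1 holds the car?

1/3

Consider each possible location of the car in turn.
If it is behind any of doors 1, 2, and 3 (prior 1/4 each): door 4 is the highest-numbered option available, probability 1; weight (1/4)·1 = 1/4 each.
If it is behind door 4 (prior 1/4): the host opened door 4, so this case is ruled out; weight (1/4)·0 = 0.
The weights sum to 3/4.
So P(the car behind door 1 | the host opened door 4) = (1/4) / (3/4) = 1/3.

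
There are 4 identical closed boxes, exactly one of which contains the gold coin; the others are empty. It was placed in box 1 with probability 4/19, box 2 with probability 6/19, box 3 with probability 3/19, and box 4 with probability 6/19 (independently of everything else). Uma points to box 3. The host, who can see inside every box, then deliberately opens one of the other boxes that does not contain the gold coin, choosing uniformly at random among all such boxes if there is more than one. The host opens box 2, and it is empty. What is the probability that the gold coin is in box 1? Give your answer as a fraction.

1/3

Apply Bayes' rule, conditioning on where the gold coin actually is.
If it is in box 1 (prior 4/19): the host has 2 equally likely choices, so probability 1/2; weight (4/19)·(1/2) = 2/19.
If it is in box 2 (prior 6/19): the host opened box 2, so this case is ruled out; weight (6/19)·0 = 0.
If it is in box 3 (prior 3/19): the host has 3 equally likely choices, so probability 1/3; weight (3/19)·(1/3) = 1/19.
If it is in box 4 (prior 6/19): the host has 2 equally likely choices, so probability 1/2; weight (6/19)·(1/2) = 3/19.
The weights sum to 6/19.
So P(the gold coin in box 1 | the host opened box 2) = (2/19) / (6/19) = 1/3.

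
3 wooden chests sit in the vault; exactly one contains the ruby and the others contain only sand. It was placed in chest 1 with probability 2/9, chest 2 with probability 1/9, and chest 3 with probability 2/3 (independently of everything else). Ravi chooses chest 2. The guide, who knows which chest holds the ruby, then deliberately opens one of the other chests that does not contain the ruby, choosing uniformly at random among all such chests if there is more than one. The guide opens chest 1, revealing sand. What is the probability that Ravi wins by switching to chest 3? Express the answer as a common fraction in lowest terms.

12/13

Consider each possible location of the ruby in turn.
If it is in chest 1 (prior 2/9): the guide opened chest 1, so this case is ruled out; weight (2/9)·0 = 0.
If it is in chest 2 (prior 1/9): the guide has 2 equally likely choices, so probability 1/2; weight (1/9)·(1/2) = 1/18.
If it is in chest 3 (prior 2/3): the guide has no choice, probability 1; weight (2/3)·1 = 2/3.
The weights sum to 13/18.
So P(the ruby in chest 3 | the guide opened chest 1) = (2/3) / (13/18) = 12/13.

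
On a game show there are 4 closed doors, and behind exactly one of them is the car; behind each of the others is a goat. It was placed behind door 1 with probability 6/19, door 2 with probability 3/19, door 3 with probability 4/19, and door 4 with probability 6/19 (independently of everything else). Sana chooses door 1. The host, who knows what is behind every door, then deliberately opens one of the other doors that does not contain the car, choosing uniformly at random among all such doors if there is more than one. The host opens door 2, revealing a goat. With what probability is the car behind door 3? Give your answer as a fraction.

2/7

Condition on the true location of the car.
If it is behind door 1 (prior 6/19): the host has 3 equally likely choices, so probability 1/3; weight (6/19)·(1/3) = 2/19.
If it is behind door 2 (prior 3/19): the host opened door 2, so this case is ruled out; weight (3/19)·0 = 0.
If it is behind door 3 (prior 4/19): the host has 2 equally likely choices, so probability 1/2; weight (4/19)·(1/2) = 2/19.
If it is behind door 4 (prior 6/19): the host has 2 equally likely choices, so probability 1/2; weight (6/19)·(1/2) = 3/19.
The weights sum to 7/19.
So P(the car behind door 3 | the host opened door 2) = (2/19) / (7/19) = 2/7.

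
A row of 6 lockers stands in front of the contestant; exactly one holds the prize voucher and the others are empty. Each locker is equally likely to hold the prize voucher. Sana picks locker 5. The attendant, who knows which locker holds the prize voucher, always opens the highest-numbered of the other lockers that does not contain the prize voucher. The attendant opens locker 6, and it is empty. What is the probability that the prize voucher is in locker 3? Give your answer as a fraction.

Condition on the true location of the prize voucher.
If it is in any of lockers 1, 2, 3, 4, and 5 (prior 1/6 each): locker 6 is the highest-numbered option available, probability 1; weight (1/6)·1 = 1/6 each.
If it is in locker 6 (prior 1/6): the attendant opened locker 6, so this case is ruled out; weight (1/6)·0 = 0.
The weights sum to 5/6.
So P(the prize voucher in locker 3 | the attendant opened locker 6) = (1/6) / (5/6) = 1/5.

1/5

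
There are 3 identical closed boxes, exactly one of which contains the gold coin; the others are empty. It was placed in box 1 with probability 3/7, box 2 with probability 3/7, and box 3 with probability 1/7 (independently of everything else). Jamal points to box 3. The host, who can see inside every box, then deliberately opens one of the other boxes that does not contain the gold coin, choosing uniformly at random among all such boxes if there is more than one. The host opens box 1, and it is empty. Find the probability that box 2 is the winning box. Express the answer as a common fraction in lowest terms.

6/7

Apply Bayes' rule, conditioning on where the gold coin actually is.
If it is in box 1 (prior 3/7): the host opened box 1, so this case is ruled out; weight (3/7)·0 = 0.
If it is in box 2 (prior 3/7): the host has no choice, probability 1; weight (3/7)·1 = 3/7.
If it is in box 3 (prior 1/7): the host has 2 equally likely choices, so probability 1/2; weight (1/7)·(1/2) = 1/14.
The weights sum to 1/2.
So P(the gold coin in box 2 | the host opened box 1) = (3/7) / (1/2) = 6/7.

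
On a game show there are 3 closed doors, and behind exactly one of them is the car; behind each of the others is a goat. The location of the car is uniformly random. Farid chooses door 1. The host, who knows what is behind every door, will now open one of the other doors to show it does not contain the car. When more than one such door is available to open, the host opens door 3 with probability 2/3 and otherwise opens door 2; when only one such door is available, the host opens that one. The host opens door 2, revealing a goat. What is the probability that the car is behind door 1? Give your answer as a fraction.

Consider each possible location of the car in turn.
If it is behind door 1 (prior 1/3): door 3 is available but not opened, probability 1/3; weight (1/3)·(1/3) = 1/9.
If it is behind door 2 (prior 1/3): the host opened door 2, so this case is ruled out; weight (1/3)·0 = 0.
If it is behind door 3 (prior 1/3): only door 2 is available, probability 1; weight (1/3)·1 = 1/3.
The weights sum to 4/9.
So P(the car behind door 1 | the host opened door 2) = (1/9) / (4/9) = 1/4.

1/4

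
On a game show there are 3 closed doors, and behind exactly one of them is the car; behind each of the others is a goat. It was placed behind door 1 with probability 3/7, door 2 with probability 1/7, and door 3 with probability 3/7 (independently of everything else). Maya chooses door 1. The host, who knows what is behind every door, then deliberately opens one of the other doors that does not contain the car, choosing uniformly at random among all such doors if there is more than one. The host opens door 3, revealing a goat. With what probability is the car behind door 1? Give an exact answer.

Consider each possible location of the car in turn.
If it is behind door 1 (prior 3/7): the host has 2 equally likely choices, so probability 1/2; weight (3/7)·(1/2) = 3/14.
If it is behind door 2 (prior 1/7): the host has no choice, probability 1; weight (1/7)·1 = 1/7.
If it is behind door 3 (prior 3/7): the host opened door 3, so this case is ruled out; weight (3/7)·0 = 0.
The weights sum to 5/14.
So P(the car behind door 1 | the host opened door 3) = (3/14) / (5/14) = 3/5.

3/5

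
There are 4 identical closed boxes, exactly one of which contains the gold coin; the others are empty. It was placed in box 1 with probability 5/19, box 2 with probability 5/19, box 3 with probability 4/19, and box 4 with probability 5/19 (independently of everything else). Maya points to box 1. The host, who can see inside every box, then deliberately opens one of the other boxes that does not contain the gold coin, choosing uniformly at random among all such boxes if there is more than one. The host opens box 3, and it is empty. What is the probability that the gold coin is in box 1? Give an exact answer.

1/4

Apply Bayes' rule, conditioning on where the gold coin actually is.
If it is in box 1 (prior 5/19): the host has 3 equally likely choices, so probability 1/3; weight (5/19)·(1/3) = 5/57.
If it is in either of boxes 2 and 4 (prior 5/19 each): the host has 2 equally likely choices, so probability 1/2; weight (5/19)·(1/2) = 5/38 each.
If it is in box 3 (prior 4/19): the host opened box 3, so this case is ruled out; weight (4/19)·0 = 0.
The weights sum to 20/57.
So P(the gold coin in box 1 | the host opened box 3) = (5/57) / (20/57) = 1/4.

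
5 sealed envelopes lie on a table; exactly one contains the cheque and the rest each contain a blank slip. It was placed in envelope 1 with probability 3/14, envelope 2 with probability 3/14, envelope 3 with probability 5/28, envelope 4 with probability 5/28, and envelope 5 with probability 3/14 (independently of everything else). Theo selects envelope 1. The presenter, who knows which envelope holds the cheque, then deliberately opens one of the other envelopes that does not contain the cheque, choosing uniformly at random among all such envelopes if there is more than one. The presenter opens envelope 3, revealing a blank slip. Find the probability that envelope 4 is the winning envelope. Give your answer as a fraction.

Consider each possible location of the cheque in turn.
If it is in envelope 1 (prior 3/14): the presenter has 4 equally likely choices, so probability 1/4; weight (3/14)·(1/4) = 3/56.
If it is in either of envelopes 2 and 5 (prior 3/14 each): the presenter has 3 equally likely choices, so probability 1/3; weight (3/14)·(1/3) = 1/14 each.
If it is in envelope 3 (prior 5/28): the presenter opened envelope 3, so this case is ruled out; weight (5/28)·0 = 0.
If it is in envelope 4 (prior 5/28): the presenter has 3 equally likely choices, so probability 1/3; weight (5/28)·(1/3) = 5/84.
The weights sum to 43/168.
So P(the cheque in envelope 4 | the presenter opened envelope 3) = (5/84) / (43/168) = 10/43.

10/43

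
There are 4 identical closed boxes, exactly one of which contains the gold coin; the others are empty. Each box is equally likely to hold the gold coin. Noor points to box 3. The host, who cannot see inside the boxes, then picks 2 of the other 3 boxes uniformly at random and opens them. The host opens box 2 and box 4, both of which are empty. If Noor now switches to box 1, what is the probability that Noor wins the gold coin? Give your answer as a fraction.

Condition on the true location of the gold coin.
If it is in either of boxes 1 and 3 (prior 1/4 each): the host picks exactly this set with probability 1/3 regardless, and none is the prize; weight (1/4)·(1/3) = 1/12 each.
If it is in either of boxes 2 and 4 (prior 1/4 each): that box was opened and seen not to hold the prize — ruled out; weight (1/4)·0 = 0 each.
The weights sum to 1/6.
So P(the gold coin in box 1 | the host opened box 2 and box 4) = (1/12) / (1/6) = 1/2.

1/2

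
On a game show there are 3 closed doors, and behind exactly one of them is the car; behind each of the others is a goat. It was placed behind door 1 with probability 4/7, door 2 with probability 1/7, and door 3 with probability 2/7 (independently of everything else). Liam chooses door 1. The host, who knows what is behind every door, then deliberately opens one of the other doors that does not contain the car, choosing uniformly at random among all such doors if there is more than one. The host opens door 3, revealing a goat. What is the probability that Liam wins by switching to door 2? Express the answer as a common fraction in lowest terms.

1/3

Condition on the true location of the car.
If it is behind door 1 (prior 4/7): the host has 2 equally likely choices, so probability 1/2; weight (4/7)·(1/2) = 2/7.
If it is behind door 2 (prior 1/7): the host has no choice, probability 1; weight (1/7)·1 = 1/7.
If it is behind door 3 (prior 2/7): the host opened door 3, so this case is ruled out; weight (2/7)·0 = 0.
The weights sum to 3/7.
So P(the car behind door 2 | the host opened door 3) = (1/7) / (3/7) = 1/3.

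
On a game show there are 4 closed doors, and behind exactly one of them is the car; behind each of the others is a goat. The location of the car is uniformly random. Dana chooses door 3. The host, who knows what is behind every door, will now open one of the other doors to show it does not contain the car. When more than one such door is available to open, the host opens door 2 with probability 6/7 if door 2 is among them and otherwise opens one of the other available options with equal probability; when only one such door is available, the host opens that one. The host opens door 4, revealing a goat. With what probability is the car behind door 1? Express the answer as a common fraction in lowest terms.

1/5

Condition on the true location of the car.
If it is behind door 1 (prior 1/4): door 2 is available but not opened, probability 1/7; weight (1/4)·(1/7) = 1/28.
If it is behind door 2 (prior 1/4): door 2 holds the prize so is unavailable; the host chooses uniformly among the 2 others, probability 1/2; weight (1/4)·(1/2) = 1/8.
If it is behind door 3 (prior 1/4): door 2 is available but not opened; door 4 gets probability (1 − 6/7)/2 = 1/14; weight (1/4)·(1/14) = 1/56.
If it is behind door 4 (prior 1/4): the host opened door 4, so this case is ruled out; weight (1/4)·0 = 0.
The weights sum to 5/28.
So P(the car behind door 1 | the host opened door 4) = (1/28) / (5/28) = 1/5.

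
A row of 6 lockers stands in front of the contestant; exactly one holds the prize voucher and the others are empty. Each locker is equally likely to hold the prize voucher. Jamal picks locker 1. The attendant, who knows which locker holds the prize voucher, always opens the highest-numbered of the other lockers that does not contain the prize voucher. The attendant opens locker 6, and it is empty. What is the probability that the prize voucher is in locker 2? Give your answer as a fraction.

Consider each possible location of the prize voucher in turn.
If it is in any of lockers 1, 2, 3, 4, and 5 (prior 1/6 each): locker 6 is the highest-numbered option available, probability 1; weight (1/6)·1 = 1/6 each.
If it is in locker 6 (prior 1/6): the attendant opened locker 6, so this case is ruled out; weight (1/6)·0 = 0.
The weights sum to 5/6.
So P(the prize voucher in locker 2 | the attendant opened locker 6) = (1/6) / (5/6) = 1/5.

1/5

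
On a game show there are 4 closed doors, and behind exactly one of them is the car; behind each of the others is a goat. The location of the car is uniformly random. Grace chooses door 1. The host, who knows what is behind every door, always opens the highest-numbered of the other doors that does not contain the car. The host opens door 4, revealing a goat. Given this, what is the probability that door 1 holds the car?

Consider each possible location of the car in turn.
If it is behind any of doors 1, 2, and 3 (prior 1/4 each): door 4 is the highest-numbered option available, probability 1; weight (1/4)·1 = 1/4 each.
If it is behind door 4 (prior 1/4): the host opened door 4, so this case is ruled out; weight (1/4)·0 = 0.
The weights sum to 3/4.
So P(the car behind door 1 | the host opened door 4) = (1/4) / (3/4) = 1/3.

1/3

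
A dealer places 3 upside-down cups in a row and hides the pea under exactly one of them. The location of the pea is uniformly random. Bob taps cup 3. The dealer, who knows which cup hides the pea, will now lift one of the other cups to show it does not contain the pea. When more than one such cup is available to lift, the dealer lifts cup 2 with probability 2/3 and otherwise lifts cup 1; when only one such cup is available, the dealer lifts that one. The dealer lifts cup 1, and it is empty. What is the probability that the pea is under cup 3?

1/4

Apply Bayes' rule, conditioning on where the pea actually is.
If it is under cup 1 (prior 1/3): the dealer opened cup 1, so this case is ruled out; weight (1/3)·0 = 0.
If it is under cup 2 (prior 1/3): only cup 1 is available, probability 1; weight (1/3)·1 = 1/3.
If it is under cup 3 (prior 1/3): cup 2 is available but not opened, probability 1/3; weight (1/3)·(1/3) = 1/9.
The weights sum to 4/9.
So P(the pea under cup 3 | the dealer opened cup 1) = (1/9) / (4/9) = 1/4.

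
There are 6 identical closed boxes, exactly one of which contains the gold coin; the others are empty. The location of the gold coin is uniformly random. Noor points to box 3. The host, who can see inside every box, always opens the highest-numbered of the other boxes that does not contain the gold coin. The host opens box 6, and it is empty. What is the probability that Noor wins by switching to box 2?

Apply Bayes' rule, conditioning on where the gold coin actually is.
If it is in any of boxes 1, 2, 3, 4, and 5 (prior 1/6 each): box 6 is the highest-numbered option available, probability 1; weight (1/6)·1 = 1/6 each.
If it is in box 6 (prior 1/6): the host opened box 6, so this case is ruled out; weight (1/6)·0 = 0.
The weights sum to 5/6.
So P(the gold coin in box 2 | the host opened box 6) = (1/6) / (5/6) = 1/5.

1/5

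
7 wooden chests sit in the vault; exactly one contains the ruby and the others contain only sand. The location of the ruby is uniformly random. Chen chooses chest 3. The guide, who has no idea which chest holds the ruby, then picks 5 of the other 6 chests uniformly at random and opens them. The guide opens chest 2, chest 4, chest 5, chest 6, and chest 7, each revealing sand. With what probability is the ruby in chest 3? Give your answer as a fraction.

1/2

Apply Bayes' rule, conditioning on where the ruby actually is.
If it is in either of chests 1 and 3 (prior 1/7 each): the guide picks exactly this set with probability 1/6 regardless, and none is the prize; weight (1/7)·(1/6) = 1/42 each.
If it is in any of chests 2, 4, 5, 6, and 7 (prior 1/7 each): that chest was opened and seen not to hold the prize — ruled out; weight (1/7)·0 = 0 each.
The weights sum to 1/21.
So P(the ruby in chest 3 | the guide opened chest 2, chest 4, chest 5, chest 6, and chest 7) = (1/42) / (1/21) = 1/2.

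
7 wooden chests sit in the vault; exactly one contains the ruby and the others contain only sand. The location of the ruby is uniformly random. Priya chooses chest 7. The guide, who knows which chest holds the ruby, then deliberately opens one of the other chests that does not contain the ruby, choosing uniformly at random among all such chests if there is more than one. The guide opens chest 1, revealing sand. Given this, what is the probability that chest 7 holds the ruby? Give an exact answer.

1/7

Consider each possible location of the ruby in turn.
If it is in chest 1 (prior 1/7): the guide opened chest 1, so this case is ruled out; weight (1/7)·0 = 0.
If it is in any of chests 2, 3, 4, 5, and 6 (prior 1/7 each): the guide has 5 equally likely choices, so probability 1/5; weight (1/7)·(1/5) = 1/35 each.
If it is in chest 7 (prior 1/7): the guide has 6 equally likely choices, so probability 1/6; weight (1/7)·(1/6) = 1/42.
The weights sum to 1/6.
So P(the ruby in chest 7 | the guide opened chest 1) = (1/42) / (1/6) = 1/7.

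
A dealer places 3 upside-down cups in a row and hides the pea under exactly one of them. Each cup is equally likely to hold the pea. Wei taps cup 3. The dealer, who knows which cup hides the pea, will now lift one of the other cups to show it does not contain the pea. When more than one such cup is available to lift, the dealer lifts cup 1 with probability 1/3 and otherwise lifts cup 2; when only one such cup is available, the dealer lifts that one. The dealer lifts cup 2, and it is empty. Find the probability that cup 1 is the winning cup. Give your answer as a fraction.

3/5

Consider each possible location of the pea in turn.
If it is under cup 1 (prior 1/3): only cup 2 is available, probability 1; weight (1/3)·1 = 1/3.
If it is under cup 2 (prior 1/3): the dealer opened cup 2, so this case is ruled out; weight (1/3)·0 = 0.
If it is under cup 3 (prior 1/3): cup 1 is available but not opened, probability 2/3; weight (1/3)·(2/3) = 2/9.
The weights sum to 5/9.
So P(the pea under cup 1 | the dealer opened cup 2) = (1/3) / (5/9) = 3/5.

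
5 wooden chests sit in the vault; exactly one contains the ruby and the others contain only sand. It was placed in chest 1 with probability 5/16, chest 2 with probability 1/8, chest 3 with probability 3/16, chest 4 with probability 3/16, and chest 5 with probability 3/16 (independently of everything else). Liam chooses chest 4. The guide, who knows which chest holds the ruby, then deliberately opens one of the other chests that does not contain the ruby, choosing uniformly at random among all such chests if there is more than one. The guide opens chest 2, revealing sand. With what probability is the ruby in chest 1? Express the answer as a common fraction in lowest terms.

20/53

Condition on the true location of the ruby.
If it is in chest 1 (prior 5/16): the guide has 3 equally likely choices, so probability 1/3; weight (5/16)·(1/3) = 5/48.
If it is in chest 2 (prior 1/8): the guide opened chest 2, so this case is ruled out; weight (1/8)·0 = 0.
If it is in either of chests 3 and 5 (prior 3/16 each): the guide has 3 equally likely choices, so probability 1/3; weight (3/16)·(1/3) = 1/16 each.
If it is in chest 4 (prior 3/16): the guide has 4 equally likely choices, so probability 1/4; weight (3/16)·(1/4) = 3/64.
The weights sum to 53/192.
So P(the ruby in chest 1 | the guide opened chest 2) = (5/48) / (53/192) = 20/53.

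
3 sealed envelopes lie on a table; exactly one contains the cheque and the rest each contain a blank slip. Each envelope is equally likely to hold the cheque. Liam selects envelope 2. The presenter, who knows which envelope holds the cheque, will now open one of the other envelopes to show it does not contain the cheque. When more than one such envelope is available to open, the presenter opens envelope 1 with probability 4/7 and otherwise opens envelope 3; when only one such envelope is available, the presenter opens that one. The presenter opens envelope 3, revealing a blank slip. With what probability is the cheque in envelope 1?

Apply Bayes' rule, conditioning on where the cheque actually is.
If it is in envelope 1 (prior 1/3): only envelope 3 is available, probability 1; weight (1/3)·1 = 1/3.
If it is in envelope 2 (prior 1/3): envelope 1 is available but not opened, probability 3/7; weight (1/3)·(3/7) = 1/7.
If it is in envelope 3 (prior 1/3): the presenter opened envelope 3, so this case is ruled out; weight (1/3)·0 = 0.
The weights sum to 10/21.
So P(the cheque in envelope 1 | the presenter opened envelope 3) = (1/3) / (10/21) = 7/10.

7/10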